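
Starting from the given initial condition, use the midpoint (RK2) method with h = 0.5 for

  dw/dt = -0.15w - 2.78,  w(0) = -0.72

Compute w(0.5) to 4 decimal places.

Midpoint: k1 = f(t_n, w_n); k2 = f(t_n + h/2, w_n + (h/2)·k1); w_{n+1} = w_n + h·k2.
t=0.000000, w=-0.720000:
  k1 = f(0.000000, -0.720000) = -2.672000
  k2 = f(0.250000, -1.388000) = -2.571800
  w ← -0.720000 + 0.5·(-2.571800) = -2.005900
w(0.5) ≈ -2.0059

-2.0059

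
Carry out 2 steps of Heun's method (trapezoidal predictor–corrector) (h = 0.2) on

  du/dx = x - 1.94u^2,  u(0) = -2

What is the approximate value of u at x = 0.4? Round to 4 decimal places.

-58.0324

Heun: k1 = f(x_n, u_n); k2 = f(x_n + h, u_n + h·k1); u_{n+1} = u_n + (h/2)·(k1 + k2).
x=0.000000, u=-2.000000:
  k1 = f(0.000000, -2.000000) = -7.760000
  k2 = f(0.200000, -3.552000) = -24.276406
  u ← -2.000000 + (0.2/2)·(-7.760000 + (-24.276406)) = -5.203641
x=0.200000, u=-5.203641:
  k1 = f(0.200000, -5.203641) = -52.331078
  k2 = f(0.400000, -15.669856) = -475.956121
  u ← -5.203641 + (0.2/2)·(-52.331078 + (-475.956121)) = -58.032361
u(0.4) ≈ -58.0324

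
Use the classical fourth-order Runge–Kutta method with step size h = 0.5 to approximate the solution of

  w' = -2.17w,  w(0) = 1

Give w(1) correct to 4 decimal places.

RK4: k1 = f(s_n, w_n); k2 = f(s_n + h/2, w_n + (h/2)·k1); k3 = f(s_n + h/2, w_n + (h/2)·k2); k4 = f(s_n + h, w_n + h·k3); w_{n+1} = w_n + (h/6)·(k1 + 2k2 + 2k3 + k4).
s=0.000000, w=1.000000:
  k1 = f(0.000000, 1.000000) = -2.170000
  k2 = f(0.250000, 0.457500) = -0.992775
  k3 = f(0.250000, 0.751806) = -1.631420
  k4 = f(0.500000, 0.184290) = -0.399910
  w ← 1.000000 + (0.5/6)·(k1 + 2k2 + 2k3 + k4) = 0.348475
s=0.500000, w=0.348475:
  k1 = f(0.500000, 0.348475) = -0.756191
  k2 = f(0.750000, 0.159427) = -0.345957
  k3 = f(0.750000, 0.261986) = -0.568509
  k4 = f(1.000000, 0.064221) = -0.139359
  w ← 0.348475 + (0.5/6)·(k1 + 2k2 + 2k3 + k4) = 0.121435
w(1) ≈ 0.1214

0.1214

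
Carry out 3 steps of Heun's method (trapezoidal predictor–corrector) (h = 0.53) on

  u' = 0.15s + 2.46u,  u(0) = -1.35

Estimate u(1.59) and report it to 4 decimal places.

-41.6904

Heun: k1 = f(s_n, u_n); k2 = f(s_n + h, u_n + h·k1); u_{n+1} = u_n + (h/2)·(k1 + k2).
s=0.000000, u=-1.350000:
  k1 = f(0.000000, -1.350000) = -3.321000
  k2 = f(0.530000, -3.110130) = -7.571420
  u ← -1.350000 + (0.53/2)·(-3.321000 + (-7.571420)) = -4.236491
s=0.530000, u=-4.236491:
  k1 = f(0.530000, -4.236491) = -10.342268
  k2 = f(1.060000, -9.717894) = -23.747018
  u ← -4.236491 + (0.53/2)·(-10.342268 + (-23.747018)) = -13.270152
s=1.060000, u=-13.270152:
  k1 = f(1.060000, -13.270152) = -32.485574
  k2 = f(1.590000, -30.487507) = -74.760766
  u ← -13.270152 + (0.53/2)·(-32.485574 + (-74.760766)) = -41.690432
u(1.59) ≈ -41.6904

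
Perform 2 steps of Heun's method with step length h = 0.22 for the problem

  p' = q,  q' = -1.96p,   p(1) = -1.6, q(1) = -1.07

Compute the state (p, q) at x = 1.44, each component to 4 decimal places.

Heun on (p,q): k1 = f(x_n, state_n); k2 = f(x_n + h, state_n + h·k1); state_{n+1} = state_n + (h/2)·(k1 + k2).
1.000000: (-1.600000, -1.070000)
  k1 = (-1.070000, 3.136000)
  predictor → (-1.835400, -0.380080)
  k2 = (-0.380080, 3.597384)
  → (-1.759509, -0.329328)
1.220000: (-1.759509, -0.329328)
  k1 = (-0.329328, 3.448637)
  predictor → (-1.831961, 0.429372)
  k2 = (0.429372, 3.590643)
  → (-1.748504, 0.444993)
(p(1.44), q(1.44)) ≈ (-1.7485, 0.4450)

-1.7485, 0.4450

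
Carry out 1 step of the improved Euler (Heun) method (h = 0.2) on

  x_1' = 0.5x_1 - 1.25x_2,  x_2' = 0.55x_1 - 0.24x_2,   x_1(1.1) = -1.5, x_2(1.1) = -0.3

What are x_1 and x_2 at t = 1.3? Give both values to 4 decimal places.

-1.5599, -0.4511

Heun on (x_1,x_2): k1 = f(t_n, state_n); k2 = f(t_n + h, state_n + h·k1); state_{n+1} = state_n + (h/2)·(k1 + k2).
1.100000: (-1.500000, -0.300000)
  k1 = (-0.375000, -0.753000)
  predictor → (-1.575000, -0.450600)
  k2 = (-0.224250, -0.758106)
  → (-1.559925, -0.451111)
(x_1(1.3), x_2(1.3)) ≈ (-1.5599, -0.4511)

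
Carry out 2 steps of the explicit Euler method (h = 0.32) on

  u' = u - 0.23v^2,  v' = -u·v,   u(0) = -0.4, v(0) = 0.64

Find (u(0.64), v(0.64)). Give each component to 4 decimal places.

Euler on (u,v): u_{n+1} = u_n + h·u', v_{n+1} = v_n + h·v'.
0.000000: (-0.400000, 0.640000); f=(-0.494208, 0.256000) → (-0.558147, 0.721920)
0.320000: (-0.558147, 0.721920); f=(-0.678015, 0.402937) → (-0.775111, 0.850860)
(u(0.64), v(0.64)) ≈ (-0.7751, 0.8509)

-0.7751, 0.8509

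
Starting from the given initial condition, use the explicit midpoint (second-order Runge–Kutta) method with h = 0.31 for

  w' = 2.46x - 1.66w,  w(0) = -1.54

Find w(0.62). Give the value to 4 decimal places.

Midpoint: k1 = f(x_n, w_n); k2 = f(x_n + h/2, w_n + (h/2)·k1); w_{n+1} = w_n + h·k2.
x=0.000000, w=-1.540000:
  k1 = f(0.000000, -1.540000) = 2.556400
  k2 = f(0.155000, -1.143758) = 2.279938
  w ← -1.540000 + 0.31·2.279938 = -0.833219
x=0.310000, w=-0.833219:
  k1 = f(0.310000, -0.833219) = 2.145744
  k2 = f(0.465000, -0.500629) = 1.974944
  w ← -0.833219 + 0.31·1.974944 = -0.220987
w(0.62) ≈ -0.2210

-0.2210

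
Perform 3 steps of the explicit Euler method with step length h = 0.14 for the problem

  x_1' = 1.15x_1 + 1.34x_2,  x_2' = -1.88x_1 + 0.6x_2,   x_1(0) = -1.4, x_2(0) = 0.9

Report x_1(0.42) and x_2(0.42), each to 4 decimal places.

-1.3253, 2.3737

Euler on (x_1,x_2): x_1_{n+1} = x_1_n + h·x_1', x_2_{n+1} = x_2_n + h·x_2'.
0.000000: (-1.400000, 0.900000); f=(-0.404000, 3.172000) → (-1.456560, 1.344080)
0.140000: (-1.456560, 1.344080); f=(0.126023, 3.544781) → (-1.438917, 1.840349)
0.280000: (-1.438917, 1.840349); f=(0.811314, 3.809373) → (-1.325333, 2.373662)
(x_1(0.42), x_2(0.42)) ≈ (-1.3253, 2.3737)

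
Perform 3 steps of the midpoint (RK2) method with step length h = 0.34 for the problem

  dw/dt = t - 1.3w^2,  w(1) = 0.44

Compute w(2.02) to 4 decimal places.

Midpoint: k1 = f(t_n, w_n); k2 = f(t_n + h/2, w_n + (h/2)·k1); w_{n+1} = w_n + h·k2.
t=1.000000, w=0.440000:
  k1 = f(1.000000, 0.440000) = 0.748320
  k2 = f(1.170000, 0.567214) = 0.751748
  w ← 0.440000 + 0.34·0.751748 = 0.695594
t=1.340000, w=0.695594:
  k1 = f(1.340000, 0.695594) = 0.710993
  k2 = f(1.510000, 0.816463) = 0.643404
  w ← 0.695594 + 0.34·0.643404 = 0.914352
t=1.680000, w=0.914352:
  k1 = f(1.680000, 0.914352) = 0.593149
  k2 = f(1.850000, 1.015187) = 0.510214
  w ← 0.914352 + 0.34·0.510214 = 1.087824
w(2.02) ≈ 1.0878

1.0878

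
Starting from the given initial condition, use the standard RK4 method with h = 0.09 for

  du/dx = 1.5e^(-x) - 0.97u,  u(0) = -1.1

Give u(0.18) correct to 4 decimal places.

RK4: k1 = f(x_n, u_n); k2 = f(x_n + h/2, u_n + (h/2)·k1); k3 = f(x_n + h/2, u_n + (h/2)·k2); k4 = f(x_n + h, u_n + h·k3); u_{n+1} = u_n + (h/6)·(k1 + 2k2 + 2k3 + k4).
x=0.000000, u=-1.100000:
  k1 = f(0.000000, -1.100000) = 2.567000
  k2 = f(0.045000, -0.984485) = 2.388947
  k3 = f(0.045000, -0.992497) = 2.396719
  k4 = f(0.090000, -0.884295) = 2.228663
  u ← -1.100000 + (0.09/6)·(k1 + 2k2 + 2k3 + k4) = -0.884495
x=0.090000, u=-0.884495:
  k1 = f(0.090000, -0.884495) = 2.228857
  k2 = f(0.135000, -0.784197) = 2.071244
  k3 = f(0.135000, -0.791289) = 2.078124
  k4 = f(0.180000, -0.697464) = 1.929445
  u ← -0.884495 + (0.09/6)·(k1 + 2k2 + 2k3 + k4) = -0.697639
u(0.18) ≈ -0.6976

-0.6976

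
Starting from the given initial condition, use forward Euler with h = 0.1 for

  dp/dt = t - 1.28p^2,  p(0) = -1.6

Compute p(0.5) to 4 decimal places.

Euler: p_{n+1} = p_n + h·f(t_n, p_n).
t=0.000000, p=-1.600000: f=-3.276800 → p ← -1.600000 + 0.1·(-3.276800) = -1.927680
t=0.100000, p=-1.927680: f=-4.656416 → p ← -1.927680 + 0.1·(-4.656416) = -2.393322
t=0.200000, p=-2.393322: f=-7.131825 → p ← -2.393322 + 0.1·(-7.131825) = -3.106504
t=0.300000, p=-3.106504: f=-12.052471 → p ← -3.106504 + 0.1·(-12.052471) = -4.311751
t=0.400000, p=-4.311751: f=-23.396734 → p ← -4.311751 + 0.1·(-23.396734) = -6.651425
p(0.5) ≈ -6.6514

-6.6514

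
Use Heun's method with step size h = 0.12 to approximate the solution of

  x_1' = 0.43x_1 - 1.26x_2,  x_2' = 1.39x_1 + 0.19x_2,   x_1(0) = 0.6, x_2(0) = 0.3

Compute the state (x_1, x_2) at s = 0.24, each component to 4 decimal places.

Heun on (x_1,x_2): k1 = f(s_n, state_n); k2 = f(s_n + h, state_n + h·k1); state_{n+1} = state_n + (h/2)·(k1 + k2).
0.000000: (0.600000, 0.300000)
  k1 = (-0.120000, 0.891000)
  predictor → (0.585600, 0.406920)
  k2 = (-0.260911, 0.891299)
  → (0.577145, 0.406938)
0.120000: (0.577145, 0.406938)
  k1 = (-0.264569, 0.879550)
  predictor → (0.545397, 0.512484)
  k2 = (-0.411209, 0.855474)
  → (0.536599, 0.511039)
(x_1(0.24), x_2(0.24)) ≈ (0.5366, 0.5110)

0.5366, 0.5110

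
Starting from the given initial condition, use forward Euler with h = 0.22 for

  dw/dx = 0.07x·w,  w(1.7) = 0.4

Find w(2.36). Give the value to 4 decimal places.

Euler: w_{n+1} = w_n + h·f(x_n, w_n).
x=1.700000, w=0.400000: f=0.047600 → w ← 0.400000 + 0.22·0.047600 = 0.410472
x=1.920000, w=0.410472: f=0.055167 → w ← 0.410472 + 0.22·0.055167 = 0.422609
x=2.140000, w=0.422609: f=0.063307 → w ← 0.422609 + 0.22·0.063307 = 0.436536
w(2.36) ≈ 0.4365

0.4365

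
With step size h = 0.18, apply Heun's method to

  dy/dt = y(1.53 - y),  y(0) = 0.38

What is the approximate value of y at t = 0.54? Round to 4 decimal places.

0.6570

Heun: k1 = f(t_n, y_n); k2 = f(t_n + h, y_n + h·k1); y_{n+1} = y_n + (h/2)·(k1 + k2).
t=0.000000, y=0.380000:
  k1 = f(0.000000, 0.380000) = 0.437000
  k2 = f(0.180000, 0.458660) = 0.491381
  y ← 0.380000 + (0.18/2)·(0.437000 + 0.491381) = 0.463554
t=0.180000, y=0.463554:
  k1 = f(0.180000, 0.463554) = 0.494355
  k2 = f(0.360000, 0.552538) = 0.540085
  y ← 0.463554 + (0.18/2)·(0.494355 + 0.540085) = 0.556654
t=0.360000, y=0.556654:
  k1 = f(0.360000, 0.556654) = 0.541817
  k2 = f(0.540000, 0.654181) = 0.572944
  y ← 0.556654 + (0.18/2)·(0.541817 + 0.572944) = 0.656982
y(0.54) ≈ 0.6570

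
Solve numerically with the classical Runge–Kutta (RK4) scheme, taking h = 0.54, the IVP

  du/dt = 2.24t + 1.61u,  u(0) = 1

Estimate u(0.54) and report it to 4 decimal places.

RK4: k1 = f(t_n, u_n); k2 = f(t_n + h/2, u_n + (h/2)·k1); k3 = f(t_n + h/2, u_n + (h/2)·k2); k4 = f(t_n + h, u_n + h·k3); u_{n+1} = u_n + (h/6)·(k1 + 2k2 + 2k3 + k4).
t=0.000000, u=1.000000:
  k1 = f(0.000000, 1.000000) = 1.610000
  k2 = f(0.270000, 1.434700) = 2.914667
  k3 = f(0.270000, 1.786960) = 3.481806
  k4 = f(0.540000, 2.880175) = 5.846682
  u ← 1.000000 + (0.54/6)·(k1 + 2k2 + 2k3 + k4) = 2.822466
u(0.54) ≈ 2.8225

2.8225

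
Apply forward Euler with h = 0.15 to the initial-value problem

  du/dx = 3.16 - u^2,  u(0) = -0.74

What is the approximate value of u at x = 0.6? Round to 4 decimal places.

1.0035

Euler: u_{n+1} = u_n + h·f(x_n, u_n).
x=0.000000, u=-0.740000: f=2.612400 → u ← -0.740000 + 0.15·2.612400 = -0.348140
x=0.150000, u=-0.348140: f=3.038799 → u ← -0.348140 + 0.15·3.038799 = 0.107680
x=0.300000, u=0.107680: f=3.148405 → u ← 0.107680 + 0.15·3.148405 = 0.579941
x=0.450000, u=0.579941: f=2.823669 → u ← 0.579941 + 0.15·2.823669 = 1.003491
u(0.6) ≈ 1.0035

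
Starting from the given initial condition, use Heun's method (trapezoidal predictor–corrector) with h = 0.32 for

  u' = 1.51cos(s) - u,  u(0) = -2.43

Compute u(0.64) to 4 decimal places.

Heun: k1 = f(s_n, u_n); k2 = f(s_n + h, u_n + h·k1); u_{n+1} = u_n + (h/2)·(k1 + k2).
s=0.000000, u=-2.430000:
  k1 = f(0.000000, -2.430000) = 3.940000
  k2 = f(0.320000, -1.169200) = 2.602545
  u ← -2.430000 + (0.32/2)·(3.940000 + 2.602545) = -1.383193
s=0.320000, u=-1.383193:
  k1 = f(0.320000, -1.383193) = 2.816538
  k2 = f(0.640000, -0.481900) = 1.693065
  u ← -1.383193 + (0.32/2)·(2.816538 + 1.693065) = -0.661656
u(0.64) ≈ -0.6617

-0.6617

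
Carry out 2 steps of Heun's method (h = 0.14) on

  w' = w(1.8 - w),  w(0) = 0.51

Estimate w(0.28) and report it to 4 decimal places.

0.7113

Heun: k1 = f(t_n, w_n); k2 = f(t_n + h, w_n + h·k1); w_{n+1} = w_n + (h/2)·(k1 + k2).
t=0.000000, w=0.510000:
  k1 = f(0.000000, 0.510000) = 0.657900
  k2 = f(0.140000, 0.602106) = 0.721259
  w ← 0.510000 + (0.14/2)·(0.657900 + 0.721259) = 0.606541
t=0.140000, w=0.606541:
  k1 = f(0.140000, 0.606541) = 0.723882
  k2 = f(0.280000, 0.707885) = 0.773092
  w ← 0.606541 + (0.14/2)·(0.723882 + 0.773092) = 0.711329
w(0.28) ≈ 0.7113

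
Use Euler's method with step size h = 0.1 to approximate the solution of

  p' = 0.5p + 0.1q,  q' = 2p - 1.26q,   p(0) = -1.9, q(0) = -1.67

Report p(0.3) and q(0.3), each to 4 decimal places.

-2.2573, -2.1830

Euler on (p,q): p_{n+1} = p_n + h·p', q_{n+1} = q_n + h·q'.
0.000000: (-1.900000, -1.670000); f=(-1.117000, -1.695800) → (-2.011700, -1.839580)
0.100000: (-2.011700, -1.839580); f=(-1.189808, -1.705529) → (-2.130681, -2.010133)
0.200000: (-2.130681, -2.010133); f=(-1.266354, -1.728594) → (-2.257316, -2.182992)
(p(0.3), q(0.3)) ≈ (-2.2573, -2.1830)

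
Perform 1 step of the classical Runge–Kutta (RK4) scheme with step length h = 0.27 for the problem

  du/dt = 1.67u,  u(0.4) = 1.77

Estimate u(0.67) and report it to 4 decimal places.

2.7781

RK4: k1 = f(t_n, u_n); k2 = f(t_n + h/2, u_n + (h/2)·k1); k3 = f(t_n + h/2, u_n + (h/2)·k2); k4 = f(t_n + h, u_n + h·k3); u_{n+1} = u_n + (h/6)·(k1 + 2k2 + 2k3 + k4).
t=0.400000, u=1.770000:
  k1 = f(0.400000, 1.770000) = 2.955900
  k2 = f(0.535000, 2.169046) = 3.622308
  k3 = f(0.535000, 2.259012) = 3.772549
  k4 = f(0.670000, 2.788588) = 4.656942
  u ← 1.770000 + (0.27/6)·(k1 + 2k2 + 2k3 + k4) = 2.778115
u(0.67) ≈ 2.7781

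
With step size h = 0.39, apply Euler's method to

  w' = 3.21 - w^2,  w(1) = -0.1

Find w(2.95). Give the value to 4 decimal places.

1.7853

Euler: w_{n+1} = w_n + h·f(x_n, w_n).
x=1.000000, w=-0.100000: f=3.200000 → w ← -0.100000 + 0.39·3.200000 = 1.148000
x=1.390000, w=1.148000: f=1.892096 → w ← 1.148000 + 0.39·1.892096 = 1.885917
x=1.780000, w=1.885917: f=-0.346685 → w ← 1.885917 + 0.39·(-0.346685) = 1.750710
x=2.170000, w=1.750710: f=0.145013 → w ← 1.750710 + 0.39·0.145013 = 1.807265
x=2.560000, w=1.807265: f=-0.056209 → w ← 1.807265 + 0.39·(-0.056209) = 1.785344
w(2.95) ≈ 1.7853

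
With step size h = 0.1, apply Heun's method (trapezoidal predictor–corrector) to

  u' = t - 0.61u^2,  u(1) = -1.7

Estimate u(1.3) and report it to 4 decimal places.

-1.9651

Heun: k1 = f(t_n, u_n); k2 = f(t_n + h, u_n + h·k1); u_{n+1} = u_n + (h/2)·(k1 + k2).
t=1.000000, u=-1.700000:
  k1 = f(1.000000, -1.700000) = -0.762900
  k2 = f(1.100000, -1.776290) = -0.824676
  u ← -1.700000 + (0.1/2)·(-0.762900 + (-0.824676)) = -1.779379
t=1.100000, u=-1.779379:
  k1 = f(1.100000, -1.779379) = -0.831375
  k2 = f(1.200000, -1.862516) = -0.916070
  u ← -1.779379 + (0.1/2)·(-0.831375 + (-0.916070)) = -1.866751
t=1.200000, u=-1.866751:
  k1 = f(1.200000, -1.866751) = -0.925703
  k2 = f(1.300000, -1.959321) = -1.041754
  u ← -1.866751 + (0.1/2)·(-0.925703 + (-1.041754)) = -1.965124
u(1.3) ≈ -1.9651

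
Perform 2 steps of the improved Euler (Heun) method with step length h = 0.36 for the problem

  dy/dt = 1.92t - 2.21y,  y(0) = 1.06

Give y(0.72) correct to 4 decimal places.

0.6267

Heun: k1 = f(t_n, y_n); k2 = f(t_n + h, y_n + h·k1); y_{n+1} = y_n + (h/2)·(k1 + k2).
t=0.000000, y=1.060000:
  k1 = f(0.000000, 1.060000) = -2.342600
  k2 = f(0.360000, 0.216664) = 0.212373
  y ← 1.060000 + (0.36/2)·(-2.342600 + 0.212373) = 0.676559
t=0.360000, y=0.676559:
  k1 = f(0.360000, 0.676559) = -0.803996
  k2 = f(0.720000, 0.387121) = 0.526863
  y ← 0.676559 + (0.36/2)·(-0.803996 + 0.526863) = 0.626675
y(0.72) ≈ 0.6267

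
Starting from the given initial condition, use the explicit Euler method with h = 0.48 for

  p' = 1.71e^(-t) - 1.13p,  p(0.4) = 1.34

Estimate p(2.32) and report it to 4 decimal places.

Euler: p_{n+1} = p_n + h·f(t_n, p_n).
t=0.400000, p=1.340000: f=-0.367953 → p ← 1.340000 + 0.48·(-0.367953) = 1.163383
t=0.880000, p=1.163383: f=-0.605344 → p ← 1.163383 + 0.48·(-0.605344) = 0.872818
t=1.360000, p=0.872818: f=-0.547394 → p ← 0.872818 + 0.48·(-0.547394) = 0.610069
t=1.840000, p=0.610069: f=-0.417800 → p ← 0.610069 + 0.48·(-0.417800) = 0.409525
p(2.32) ≈ 0.4095

0.4095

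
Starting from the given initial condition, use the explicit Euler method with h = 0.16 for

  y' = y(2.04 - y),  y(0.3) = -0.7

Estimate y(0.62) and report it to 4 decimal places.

Euler: y_{n+1} = y_n + h·f(x_n, y_n).
x=0.300000, y=-0.700000: f=-1.918000 → y ← -0.700000 + 0.16·(-1.918000) = -1.006880
x=0.460000, y=-1.006880: f=-3.067843 → y ← -1.006880 + 0.16·(-3.067843) = -1.497735
y(0.62) ≈ -1.4977

-1.4977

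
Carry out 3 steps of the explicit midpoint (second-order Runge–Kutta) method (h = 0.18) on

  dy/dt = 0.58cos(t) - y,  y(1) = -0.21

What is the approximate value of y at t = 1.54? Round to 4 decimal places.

-0.0591

Midpoint: k1 = f(t_n, y_n); k2 = f(t_n + h/2, y_n + (h/2)·k1); y_{n+1} = y_n + h·k2.
t=1.000000, y=-0.210000:
  k1 = f(1.000000, -0.210000) = 0.523375
  k2 = f(1.090000, -0.162896) = 0.431138
  y ← -0.210000 + 0.18·0.431138 = -0.132395
t=1.180000, y=-0.132395:
  k1 = f(1.180000, -0.132395) = 0.353332
  k2 = f(1.270000, -0.100595) = 0.272438
  y ← -0.132395 + 0.18·0.272438 = -0.083356
t=1.360000, y=-0.083356:
  k1 = f(1.360000, -0.083356) = 0.204715
  k2 = f(1.450000, -0.064932) = 0.134824
  y ← -0.083356 + 0.18·0.134824 = -0.059088
y(1.54) ≈ -0.0591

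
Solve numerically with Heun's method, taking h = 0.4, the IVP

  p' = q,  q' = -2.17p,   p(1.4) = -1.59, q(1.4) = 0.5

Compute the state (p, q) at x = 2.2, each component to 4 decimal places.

Heun on (p,q): k1 = f(x_n, state_n); k2 = f(x_n + h, state_n + h·k1); state_{n+1} = state_n + (h/2)·(k1 + k2).
1.400000: (-1.590000, 0.500000)
  k1 = (0.500000, 3.450300)
  predictor → (-1.390000, 1.880120)
  k2 = (1.880120, 3.016300)
  → (-1.113976, 1.793320)
1.800000: (-1.113976, 1.793320)
  k1 = (1.793320, 2.417328)
  predictor → (-0.396648, 2.760251)
  k2 = (2.760251, 0.860726)
  → (-0.203262, 2.448931)
(p(2.2), q(2.2)) ≈ (-0.2033, 2.4489)

-0.2033, 2.4489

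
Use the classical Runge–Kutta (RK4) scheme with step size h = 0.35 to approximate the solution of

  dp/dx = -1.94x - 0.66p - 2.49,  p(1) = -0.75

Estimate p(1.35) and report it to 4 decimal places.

RK4: k1 = f(x_n, p_n); k2 = f(x_n + h/2, p_n + (h/2)·k1); k3 = f(x_n + h/2, p_n + (h/2)·k2); k4 = f(x_n + h, p_n + h·k3); p_{n+1} = p_n + (h/6)·(k1 + 2k2 + 2k3 + k4).
x=1.000000, p=-0.750000:
  k1 = f(1.000000, -0.750000) = -3.935000
  k2 = f(1.175000, -1.438625) = -3.820008
  k3 = f(1.175000, -1.418501) = -3.833289
  k4 = f(1.350000, -2.091651) = -3.728510
  p ← -0.750000 + (0.35/6)·(k1 + 2k2 + 2k3 + k4) = -2.089923
p(1.35) ≈ -2.0899

-2.0899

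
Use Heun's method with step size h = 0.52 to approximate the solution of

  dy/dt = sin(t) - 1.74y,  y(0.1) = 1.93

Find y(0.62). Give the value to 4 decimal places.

Heun: k1 = f(t_n, y_n); k2 = f(t_n + h, y_n + h·k1); y_{n+1} = y_n + (h/2)·(k1 + k2).
t=0.100000, y=1.930000:
  k1 = f(0.100000, 1.930000) = -3.258367
  k2 = f(0.620000, 0.235649) = 0.171005
  y ← 1.930000 + (0.52/2)·(-3.258367 + 0.171005) = 1.127286
y(0.62) ≈ 1.1273

1.1273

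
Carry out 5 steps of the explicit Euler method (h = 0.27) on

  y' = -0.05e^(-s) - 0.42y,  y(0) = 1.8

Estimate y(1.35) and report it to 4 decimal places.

0.9545

Euler: y_{n+1} = y_n + h·f(s_n, y_n).
s=0.000000, y=1.800000: f=-0.806000 → y ← 1.800000 + 0.27·(-0.806000) = 1.582380
s=0.270000, y=1.582380: f=-0.702769 → y ← 1.582380 + 0.27·(-0.702769) = 1.392632
s=0.540000, y=1.392632: f=-0.614043 → y ← 1.392632 + 0.27·(-0.614043) = 1.226841
s=0.810000, y=1.226841: f=-0.537516 → y ← 1.226841 + 0.27·(-0.537516) = 1.081712
s=1.080000, y=1.081712: f=-0.471299 → y ← 1.081712 + 0.27·(-0.471299) = 0.954461
y(1.35) ≈ 0.9545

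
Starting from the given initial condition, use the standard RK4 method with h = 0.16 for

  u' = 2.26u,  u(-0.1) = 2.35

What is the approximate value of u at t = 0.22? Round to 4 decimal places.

RK4: k1 = f(t_n, u_n); k2 = f(t_n + h/2, u_n + (h/2)·k1); k3 = f(t_n + h/2, u_n + (h/2)·k2); k4 = f(t_n + h, u_n + h·k3); u_{n+1} = u_n + (h/6)·(k1 + 2k2 + 2k3 + k4).
t=-0.100000, u=2.350000:
  k1 = f(-0.100000, 2.350000) = 5.311000
  k2 = f(-0.020000, 2.774880) = 6.271229
  k3 = f(-0.020000, 2.851698) = 6.444838
  k4 = f(0.060000, 3.381174) = 7.641453
  u ← 2.350000 + (0.16/6)·(k1 + 2k2 + 2k3 + k4) = 3.373589
t=0.060000, u=3.373589:
  k1 = f(0.060000, 3.373589) = 7.624311
  k2 = f(0.140000, 3.983534) = 9.002787
  k3 = f(0.140000, 4.093812) = 9.252015
  k4 = f(0.220000, 4.853911) = 10.969840
  u ← 3.373589 + (0.16/6)·(k1 + 2k2 + 2k3 + k4) = 4.843022
u(0.22) ≈ 4.8430

4.8430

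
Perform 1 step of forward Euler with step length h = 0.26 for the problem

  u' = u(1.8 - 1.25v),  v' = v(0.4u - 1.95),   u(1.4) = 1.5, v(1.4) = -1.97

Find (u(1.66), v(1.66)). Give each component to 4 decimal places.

Euler on (u,v): u_{n+1} = u_n + h·u', v_{n+1} = v_n + h·v'.
1.400000: (1.500000, -1.970000); f=(6.393750, 2.659500) → (3.162375, -1.278530)
(u(1.66), v(1.66)) ≈ (3.1624, -1.2785)

3.1624, -1.2785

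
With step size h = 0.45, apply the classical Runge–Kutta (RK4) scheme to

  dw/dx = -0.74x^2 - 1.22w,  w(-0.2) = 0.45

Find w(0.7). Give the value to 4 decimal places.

0.0801

RK4: k1 = f(x_n, w_n); k2 = f(x_n + h/2, w_n + (h/2)·k1); k3 = f(x_n + h/2, w_n + (h/2)·k2); k4 = f(x_n + h, w_n + h·k3); w_{n+1} = w_n + (h/6)·(k1 + 2k2 + 2k3 + k4).
x=-0.200000, w=0.450000:
  k1 = f(-0.200000, 0.450000) = -0.578600
  k2 = f(0.025000, 0.319815) = -0.390637
  k3 = f(0.025000, 0.362107) = -0.442233
  k4 = f(0.250000, 0.250995) = -0.352464
  w ← 0.450000 + (0.45/6)·(k1 + 2k2 + 2k3 + k4) = 0.255240
x=0.250000, w=0.255240:
  k1 = f(0.250000, 0.255240) = -0.357643
  k2 = f(0.475000, 0.174770) = -0.380182
  k3 = f(0.475000, 0.169699) = -0.373995
  k4 = f(0.700000, 0.086942) = -0.468669
  w ← 0.255240 + (0.45/6)·(k1 + 2k2 + 2k3 + k4) = 0.080140
w(0.7) ≈ 0.0801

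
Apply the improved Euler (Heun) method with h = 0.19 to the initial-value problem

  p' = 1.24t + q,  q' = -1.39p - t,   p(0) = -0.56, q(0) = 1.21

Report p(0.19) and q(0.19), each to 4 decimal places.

Heun on (p,q): k1 = f(t_n, state_n); k2 = f(t_n + h, state_n + h·k1); state_{n+1} = state_n + (h/2)·(k1 + k2).
0.000000: (-0.560000, 1.210000)
  k1 = (1.210000, 0.778400)
  predictor → (-0.330100, 1.357896)
  k2 = (1.593496, 0.268839)
  → (-0.293668, 1.309488)
(p(0.19), q(0.19)) ≈ (-0.2937, 1.3095)

-0.2937, 1.3095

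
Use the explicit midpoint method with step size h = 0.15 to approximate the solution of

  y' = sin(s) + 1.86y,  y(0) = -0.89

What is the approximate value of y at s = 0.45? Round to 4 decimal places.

Midpoint: k1 = f(s_n, y_n); k2 = f(s_n + h/2, y_n + (h/2)·k1); y_{n+1} = y_n + h·k2.
s=0.000000, y=-0.890000:
  k1 = f(0.000000, -0.890000) = -1.655400
  k2 = f(0.075000, -1.014155) = -1.811399
  y ← -0.890000 + 0.15·(-1.811399) = -1.161710
s=0.150000, y=-1.161710:
  k1 = f(0.150000, -1.161710) = -2.011342
  k2 = f(0.225000, -1.312560) = -2.218256
  y ← -1.161710 + 0.15·(-2.218256) = -1.494448
s=0.300000, y=-1.494448:
  k1 = f(0.300000, -1.494448) = -2.484153
  k2 = f(0.375000, -1.680760) = -2.759941
  y ← -1.494448 + 0.15·(-2.759941) = -1.908439
y(0.45) ≈ -1.9084

-1.9084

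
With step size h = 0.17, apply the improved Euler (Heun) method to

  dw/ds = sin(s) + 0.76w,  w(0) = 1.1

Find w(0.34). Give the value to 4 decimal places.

1.4844

Heun: k1 = f(s_n, w_n); k2 = f(s_n + h, w_n + h·k1); w_{n+1} = w_n + (h/2)·(k1 + k2).
s=0.000000, w=1.100000:
  k1 = f(0.000000, 1.100000) = 0.836000
  k2 = f(0.170000, 1.242120) = 1.113194
  w ← 1.100000 + (0.17/2)·(0.836000 + 1.113194) = 1.265681
s=0.170000, w=1.265681:
  k1 = f(0.170000, 1.265681) = 1.131100
  k2 = f(0.340000, 1.457968) = 1.441543
  w ← 1.265681 + (0.17/2)·(1.131100 + 1.441543) = 1.484356
w(0.34) ≈ 1.4844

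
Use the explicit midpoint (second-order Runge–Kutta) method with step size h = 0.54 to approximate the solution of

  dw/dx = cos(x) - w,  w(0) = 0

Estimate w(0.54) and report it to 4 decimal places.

Midpoint: k1 = f(x_n, w_n); k2 = f(x_n + h/2, w_n + (h/2)·k1); w_{n+1} = w_n + h·k2.
x=0.000000, w=0.000000:
  k1 = f(0.000000, 0.000000) = 1.000000
  k2 = f(0.270000, 0.270000) = 0.693771
  w ← 0.000000 + 0.54·0.693771 = 0.374636
w(0.54) ≈ 0.3746

0.3746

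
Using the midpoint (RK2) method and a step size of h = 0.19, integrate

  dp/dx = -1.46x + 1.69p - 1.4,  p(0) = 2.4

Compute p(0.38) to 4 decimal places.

Midpoint: k1 = f(x_n, p_n); k2 = f(x_n + h/2, p_n + (h/2)·k1); p_{n+1} = p_n + h·k2.
x=0.000000, p=2.400000:
  k1 = f(0.000000, 2.400000) = 2.656000
  k2 = f(0.095000, 2.652320) = 2.943721
  p ← 2.400000 + 0.19·2.943721 = 2.959307
x=0.190000, p=2.959307:
  k1 = f(0.190000, 2.959307) = 3.323829
  k2 = f(0.285000, 3.275071) = 3.718769
  p ← 2.959307 + 0.19·3.718769 = 3.665873
p(0.38) ≈ 3.6659

3.6659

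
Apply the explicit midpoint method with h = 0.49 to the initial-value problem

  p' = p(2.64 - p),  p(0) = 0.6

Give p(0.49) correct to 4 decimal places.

Midpoint: k1 = f(x_n, p_n); k2 = f(x_n + h/2, p_n + (h/2)·k1); p_{n+1} = p_n + h·k2.
x=0.000000, p=0.600000:
  k1 = f(0.000000, 0.600000) = 1.224000
  k2 = f(0.245000, 0.899880) = 1.565899
  p ← 0.600000 + 0.49·1.565899 = 1.367291
p(0.49) ≈ 1.3673

1.3673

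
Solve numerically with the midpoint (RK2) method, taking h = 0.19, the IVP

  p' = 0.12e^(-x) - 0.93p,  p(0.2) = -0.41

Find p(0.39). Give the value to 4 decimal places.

Midpoint: k1 = f(x_n, p_n); k2 = f(x_n + h/2, p_n + (h/2)·k1); p_{n+1} = p_n + h·k2.
x=0.200000, p=-0.410000:
  k1 = f(0.200000, -0.410000) = 0.479548
  k2 = f(0.295000, -0.364443) = 0.428276
  p ← -0.410000 + 0.19·0.428276 = -0.328628
p(0.39) ≈ -0.3286

-0.3286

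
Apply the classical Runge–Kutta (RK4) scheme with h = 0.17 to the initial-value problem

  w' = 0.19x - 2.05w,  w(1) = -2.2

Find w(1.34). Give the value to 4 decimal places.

-1.0406

RK4: k1 = f(x_n, w_n); k2 = f(x_n + h/2, w_n + (h/2)·k1); k3 = f(x_n + h/2, w_n + (h/2)·k2); k4 = f(x_n + h, w_n + h·k3); w_{n+1} = w_n + (h/6)·(k1 + 2k2 + 2k3 + k4).
x=1.000000, w=-2.200000:
  k1 = f(1.000000, -2.200000) = 4.700000
  k2 = f(1.085000, -1.800500) = 3.897175
  k3 = f(1.085000, -1.868740) = 4.037067
  k4 = f(1.170000, -1.513699) = 3.325382
  w ← -2.200000 + (0.17/6)·(k1 + 2k2 + 2k3 + k4) = -1.523007
x=1.170000, w=-1.523007:
  k1 = f(1.170000, -1.523007) = 3.344465
  k2 = f(1.255000, -1.238728) = 2.777842
  k3 = f(1.255000, -1.286891) = 2.876576
  k4 = f(1.340000, -1.033989) = 2.374278
  w ← -1.523007 + (0.17/6)·(k1 + 2k2 + 2k3 + k4) = -1.040559
w(1.34) ≈ -1.0406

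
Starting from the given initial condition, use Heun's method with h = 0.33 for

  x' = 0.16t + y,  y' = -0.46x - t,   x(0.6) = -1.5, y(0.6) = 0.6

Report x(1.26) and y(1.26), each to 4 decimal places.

-1.0340, 0.3695

Heun on (x,y): k1 = f(t_n, state_n); k2 = f(t_n + h, state_n + h·k1); state_{n+1} = state_n + (h/2)·(k1 + k2).
0.600000: (-1.500000, 0.600000)
  k1 = (0.696000, 0.090000)
  predictor → (-1.270320, 0.629700)
  k2 = (0.778500, -0.345653)
  → (-1.256708, 0.557817)
0.930000: (-1.256708, 0.557817)
  k1 = (0.706617, -0.351915)
  predictor → (-1.023524, 0.441685)
  k2 = (0.643285, -0.789179)
  → (-1.033974, 0.369537)
(x(1.26), y(1.26)) ≈ (-1.0340, 0.3695)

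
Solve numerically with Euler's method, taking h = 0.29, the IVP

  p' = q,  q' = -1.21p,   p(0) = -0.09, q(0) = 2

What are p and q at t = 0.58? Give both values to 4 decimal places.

1.0792, 1.8596

Euler on (p,q): p_{n+1} = p_n + h·p', q_{n+1} = q_n + h·q'.
0.000000: (-0.090000, 2.000000); f=(2.000000, 0.108900) → (0.490000, 2.031581)
0.290000: (0.490000, 2.031581); f=(2.031581, -0.592900) → (1.079158, 1.859640)
(p(0.58), q(0.58)) ≈ (1.0792, 1.8596)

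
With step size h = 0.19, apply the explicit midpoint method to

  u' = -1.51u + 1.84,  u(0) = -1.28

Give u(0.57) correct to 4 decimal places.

Midpoint: k1 = f(x_n, u_n); k2 = f(x_n + h/2, u_n + (h/2)·k1); u_{n+1} = u_n + h·k2.
x=0.000000, u=-1.280000:
  k1 = f(0.000000, -1.280000) = 3.772800
  k2 = f(0.095000, -0.921584) = 3.231592
  u ← -1.280000 + 0.19·3.231592 = -0.665998
x=0.190000, u=-0.665998:
  k1 = f(0.190000, -0.665998) = 2.845656
  k2 = f(0.285000, -0.395660) = 2.437447
  u ← -0.665998 + 0.19·2.437447 = -0.202883
x=0.380000, u=-0.202883:
  k1 = f(0.380000, -0.202883) = 2.146353
  k2 = f(0.475000, 0.001021) = 1.838458
  u ← -0.202883 + 0.19·1.838458 = 0.146424
u(0.57) ≈ 0.1464

0.1464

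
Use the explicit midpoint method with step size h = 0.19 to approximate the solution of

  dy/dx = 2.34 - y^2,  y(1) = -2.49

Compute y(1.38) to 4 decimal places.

-7.1754

Midpoint: k1 = f(x_n, y_n); k2 = f(x_n + h/2, y_n + (h/2)·k1); y_{n+1} = y_n + h·k2.
x=1.000000, y=-2.490000:
  k1 = f(1.000000, -2.490000) = -3.860100
  k2 = f(1.095000, -2.856710) = -5.820789
  y ← -2.490000 + 0.19·(-5.820789) = -3.595950
x=1.190000, y=-3.595950:
  k1 = f(1.190000, -3.595950) = -10.590856
  k2 = f(1.285000, -4.602081) = -18.839152
  y ← -3.595950 + 0.19·(-18.839152) = -7.175389
y(1.38) ≈ -7.1754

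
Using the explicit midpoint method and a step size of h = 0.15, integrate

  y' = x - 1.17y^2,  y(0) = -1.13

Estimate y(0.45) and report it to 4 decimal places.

Midpoint: k1 = f(x_n, y_n); k2 = f(x_n + h/2, y_n + (h/2)·k1); y_{n+1} = y_n + h·k2.
x=0.000000, y=-1.130000:
  k1 = f(0.000000, -1.130000) = -1.493973
  k2 = f(0.075000, -1.242048) = -1.729939
  y ← -1.130000 + 0.15·(-1.729939) = -1.389491
x=0.150000, y=-1.389491:
  k1 = f(0.150000, -1.389491) = -2.108901
  k2 = f(0.225000, -1.547659) = -2.577439
  y ← -1.389491 + 0.15·(-2.577439) = -1.776107
x=0.300000, y=-1.776107:
  k1 = f(0.300000, -1.776107) = -3.390829
  k2 = f(0.375000, -2.030419) = -4.448443
  y ← -1.776107 + 0.15·(-4.448443) = -2.443373
y(0.45) ≈ -2.4434

-2.4434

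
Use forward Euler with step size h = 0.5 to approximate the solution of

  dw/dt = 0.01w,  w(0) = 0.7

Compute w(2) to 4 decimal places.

Euler: w_{n+1} = w_n + h·f(t_n, w_n).
t=0.000000, w=0.700000: f=0.007000 → w ← 0.700000 + 0.5·0.007000 = 0.703500
t=0.500000, w=0.703500: f=0.007035 → w ← 0.703500 + 0.5·0.007035 = 0.707017
t=1.000000, w=0.707017: f=0.007070 → w ← 0.707017 + 0.5·0.007070 = 0.710553
t=1.500000, w=0.710553: f=0.007106 → w ← 0.710553 + 0.5·0.007106 = 0.714105
w(2) ≈ 0.7141

0.7141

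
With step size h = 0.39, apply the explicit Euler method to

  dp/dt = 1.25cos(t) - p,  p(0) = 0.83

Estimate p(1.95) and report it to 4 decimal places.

0.4902

Euler: p_{n+1} = p_n + h·f(t_n, p_n).
t=0.000000, p=0.830000: f=0.420000 → p ← 0.830000 + 0.39·0.420000 = 0.993800
t=0.390000, p=0.993800: f=0.162336 → p ← 0.993800 + 0.39·0.162336 = 1.057111
t=0.780000, p=1.057111: f=-0.168469 → p ← 1.057111 + 0.39·(-0.168469) = 0.991408
t=1.170000, p=0.991408: f=-0.503719 → p ← 0.991408 + 0.39·(-0.503719) = 0.794958
t=1.560000, p=0.794958: f=-0.781463 → p ← 0.794958 + 0.39·(-0.781463) = 0.490187
p(1.95) ≈ 0.4902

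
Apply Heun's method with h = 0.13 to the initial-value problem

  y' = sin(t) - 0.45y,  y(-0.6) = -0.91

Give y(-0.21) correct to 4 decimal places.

Heun: k1 = f(t_n, y_n); k2 = f(t_n + h, y_n + h·k1); y_{n+1} = y_n + (h/2)·(k1 + k2).
t=-0.600000, y=-0.910000:
  k1 = f(-0.600000, -0.910000) = -0.155142
  k2 = f(-0.470000, -0.930169) = -0.034310
  y ← -0.910000 + (0.13/2)·(-0.155142 + (-0.034310)) = -0.922314
t=-0.470000, y=-0.922314:
  k1 = f(-0.470000, -0.922314) = -0.037845
  k2 = f(-0.340000, -0.927234) = 0.083768
  y ← -0.922314 + (0.13/2)·(-0.037845 + 0.083768) = -0.919329
t=-0.340000, y=-0.919329:
  k1 = f(-0.340000, -0.919329) = 0.080211
  k2 = f(-0.210000, -0.908902) = 0.200546
  y ← -0.919329 + (0.13/2)·(0.080211 + 0.200546) = -0.901080
y(-0.21) ≈ -0.9011

-0.9011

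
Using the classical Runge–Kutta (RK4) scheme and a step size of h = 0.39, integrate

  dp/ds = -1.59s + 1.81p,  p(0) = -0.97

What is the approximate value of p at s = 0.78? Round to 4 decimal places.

-4.7915

RK4: k1 = f(s_n, p_n); k2 = f(s_n + h/2, p_n + (h/2)·k1); k3 = f(s_n + h/2, p_n + (h/2)·k2); k4 = f(s_n + h, p_n + h·k3); p_{n+1} = p_n + (h/6)·(k1 + 2k2 + 2k3 + k4).
s=0.000000, p=-0.970000:
  k1 = f(0.000000, -0.970000) = -1.755700
  k2 = f(0.195000, -1.312361) = -2.685424
  k3 = f(0.195000, -1.493658) = -3.013571
  k4 = f(0.390000, -2.145292) = -4.503079
  p ← -0.970000 + (0.39/6)·(k1 + 2k2 + 2k3 + k4) = -2.117690
s=0.390000, p=-2.117690:
  k1 = f(0.390000, -2.117690) = -4.453119
  k2 = f(0.585000, -2.986048) = -6.334897
  k3 = f(0.585000, -3.352995) = -6.999071
  k4 = f(0.780000, -4.847328) = -10.013863
  p ← -2.117690 + (0.39/6)·(k1 + 2k2 + 2k3 + k4) = -4.791460
p(0.78) ≈ -4.7915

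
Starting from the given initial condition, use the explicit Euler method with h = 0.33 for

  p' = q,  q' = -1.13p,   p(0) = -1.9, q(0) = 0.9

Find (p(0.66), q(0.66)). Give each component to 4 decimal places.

Euler on (p,q): p_{n+1} = p_n + h·p', q_{n+1} = q_n + h·q'.
0.000000: (-1.900000, 0.900000); f=(0.900000, 2.147000) → (-1.603000, 1.608510)
0.330000: (-1.603000, 1.608510); f=(1.608510, 1.811390) → (-1.072192, 2.206269)
(p(0.66), q(0.66)) ≈ (-1.0722, 2.2063)

-1.0722, 2.2063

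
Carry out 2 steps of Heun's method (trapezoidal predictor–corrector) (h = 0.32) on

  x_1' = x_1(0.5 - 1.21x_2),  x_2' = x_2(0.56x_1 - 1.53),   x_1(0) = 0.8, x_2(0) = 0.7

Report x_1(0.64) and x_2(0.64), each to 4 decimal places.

0.7506, 0.3504

Heun on (x_1,x_2): k1 = f(s_n, state_n); k2 = f(s_n + h, state_n + h·k1); state_{n+1} = state_n + (h/2)·(k1 + k2).
0.000000: (0.800000, 0.700000)
  k1 = (-0.277600, -0.757400)
  predictor → (0.711168, 0.457632)
  k2 = (-0.038214, -0.517923)
  → (0.749470, 0.495948)
0.320000: (0.749470, 0.495948)
  k1 = (-0.075020, -0.550650)
  predictor → (0.725463, 0.319740)
  k2 = (0.082060, -0.359305)
  → (0.750596, 0.350355)
(x_1(0.64), x_2(0.64)) ≈ (0.7506, 0.3504)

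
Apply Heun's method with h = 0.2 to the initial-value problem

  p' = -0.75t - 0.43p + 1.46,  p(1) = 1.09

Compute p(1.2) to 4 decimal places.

1.1212

Heun: k1 = f(t_n, p_n); k2 = f(t_n + h, p_n + h·k1); p_{n+1} = p_n + (h/2)·(k1 + k2).
t=1.000000, p=1.090000:
  k1 = f(1.000000, 1.090000) = 0.241300
  k2 = f(1.200000, 1.138260) = 0.070548
  p ← 1.090000 + (0.2/2)·(0.241300 + 0.070548) = 1.121185
p(1.2) ≈ 1.1212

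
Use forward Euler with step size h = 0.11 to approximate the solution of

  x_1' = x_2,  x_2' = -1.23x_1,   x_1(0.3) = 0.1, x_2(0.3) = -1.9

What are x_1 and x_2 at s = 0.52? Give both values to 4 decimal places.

-0.3195, -1.8988

Euler on (x_1,x_2): x_1_{n+1} = x_1_n + h·x_1', x_2_{n+1} = x_2_n + h·x_2'.
0.300000: (0.100000, -1.900000); f=(-1.900000, -0.123000) → (-0.109000, -1.913530)
0.410000: (-0.109000, -1.913530); f=(-1.913530, 0.134070) → (-0.319488, -1.898782)
(x_1(0.52), x_2(0.52)) ≈ (-0.3195, -1.8988)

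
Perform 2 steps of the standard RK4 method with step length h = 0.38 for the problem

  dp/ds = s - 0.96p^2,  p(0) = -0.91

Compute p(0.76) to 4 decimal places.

RK4: k1 = f(s_n, p_n); k2 = f(s_n + h/2, p_n + (h/2)·k1); k3 = f(s_n + h/2, p_n + (h/2)·k2); k4 = f(s_n + h, p_n + h·k3); p_{n+1} = p_n + (h/6)·(k1 + 2k2 + 2k3 + k4).
s=0.000000, p=-0.910000:
  k1 = f(0.000000, -0.910000) = -0.794976
  k2 = f(0.190000, -1.061045) = -0.890785
  k3 = f(0.190000, -1.079249) = -0.928187
  k4 = f(0.380000, -1.262711) = -1.150662
  p ← -0.910000 + (0.38/6)·(k1 + 2k2 + 2k3 + k4) = -1.263627
s=0.380000, p=-1.263627:
  k1 = f(0.380000, -1.263627) = -1.152883
  k2 = f(0.570000, -1.482675) = -1.540391
  k3 = f(0.570000, -1.556301) = -1.755190
  k4 = f(0.760000, -1.930599) = -2.818125
  p ← -1.263627 + (0.38/6)·(k1 + 2k2 + 2k3 + k4) = -1.932564
p(0.76) ≈ -1.9326

-1.9326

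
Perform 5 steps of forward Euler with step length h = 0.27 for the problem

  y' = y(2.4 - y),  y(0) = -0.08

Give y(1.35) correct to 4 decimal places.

Euler: y_{n+1} = y_n + h·f(t_n, y_n).
t=0.000000, y=-0.080000: f=-0.198400 → y ← -0.080000 + 0.27·(-0.198400) = -0.133568
t=0.270000, y=-0.133568: f=-0.338404 → y ← -0.133568 + 0.27·(-0.338404) = -0.224937
t=0.540000, y=-0.224937: f=-0.590445 → y ← -0.224937 + 0.27·(-0.590445) = -0.384357
t=0.810000, y=-0.384357: f=-1.070188 → y ← -0.384357 + 0.27·(-1.070188) = -0.673308
t=1.080000, y=-0.673308: f=-2.069283 → y ← -0.673308 + 0.27·(-2.069283) = -1.232014
y(1.35) ≈ -1.2320

-1.2320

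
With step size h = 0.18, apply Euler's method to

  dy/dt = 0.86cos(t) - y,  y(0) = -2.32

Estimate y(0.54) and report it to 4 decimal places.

Euler: y_{n+1} = y_n + h·f(t_n, y_n).
t=0.000000, y=-2.320000: f=3.180000 → y ← -2.320000 + 0.18·3.180000 = -1.747600
t=0.180000, y=-1.747600: f=2.593706 → y ← -1.747600 + 0.18·2.593706 = -1.280733
t=0.360000, y=-1.280733: f=2.085604 → y ← -1.280733 + 0.18·2.085604 = -0.905324
y(0.54) ≈ -0.9053

-0.9053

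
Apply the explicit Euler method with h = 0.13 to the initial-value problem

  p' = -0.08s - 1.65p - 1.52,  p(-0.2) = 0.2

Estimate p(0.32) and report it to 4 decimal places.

-0.4954

Euler: p_{n+1} = p_n + h·f(s_n, p_n).
s=-0.200000, p=0.200000: f=-1.834000 → p ← 0.200000 + 0.13·(-1.834000) = -0.038420
s=-0.070000, p=-0.038420: f=-1.451007 → p ← -0.038420 + 0.13·(-1.451007) = -0.227051
s=0.060000, p=-0.227051: f=-1.150166 → p ← -0.227051 + 0.13·(-1.150166) = -0.376572
s=0.190000, p=-0.376572: f=-0.913855 → p ← -0.376572 + 0.13·(-0.913855) = -0.495374
p(0.32) ≈ -0.4954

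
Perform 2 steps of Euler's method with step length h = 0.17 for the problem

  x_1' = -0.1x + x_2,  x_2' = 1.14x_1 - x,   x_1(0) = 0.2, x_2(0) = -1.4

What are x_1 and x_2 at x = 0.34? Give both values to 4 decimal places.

-0.2723, -1.3975

Euler on (x_1,x_2): x_1_{n+1} = x_1_n + h·x_1', x_2_{n+1} = x_2_n + h·x_2'.
0.000000: (0.200000, -1.400000); f=(-1.400000, 0.228000) → (-0.038000, -1.361240)
0.170000: (-0.038000, -1.361240); f=(-1.378240, -0.213320) → (-0.272301, -1.397504)
(x_1(0.34), x_2(0.34)) ≈ (-0.2723, -1.3975)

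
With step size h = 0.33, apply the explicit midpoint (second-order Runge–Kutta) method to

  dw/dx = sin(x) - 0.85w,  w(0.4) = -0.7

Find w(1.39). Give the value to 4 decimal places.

Midpoint: k1 = f(x_n, w_n); k2 = f(x_n + h/2, w_n + (h/2)·k1); w_{n+1} = w_n + h·k2.
x=0.400000, w=-0.700000:
  k1 = f(0.400000, -0.700000) = 0.984418
  k2 = f(0.565000, -0.537571) = 0.992351
  w ← -0.700000 + 0.33·0.992351 = -0.372524
x=0.730000, w=-0.372524:
  k1 = f(0.730000, -0.372524) = 0.983515
  k2 = f(0.895000, -0.210244) = 0.958917
  w ← -0.372524 + 0.33·0.958917 = -0.056082
x=1.060000, w=-0.056082:
  k1 = f(1.060000, -0.056082) = 0.920025
  k2 = f(1.225000, 0.095722) = 0.859442
  w ← -0.056082 + 0.33·0.859442 = 0.227534
w(1.39) ≈ 0.2275

0.2275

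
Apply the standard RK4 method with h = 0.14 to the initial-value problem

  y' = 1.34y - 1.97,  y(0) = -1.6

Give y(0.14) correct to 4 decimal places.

RK4: k1 = f(t_n, y_n); k2 = f(t_n + h/2, y_n + (h/2)·k1); k3 = f(t_n + h/2, y_n + (h/2)·k2); k4 = f(t_n + h, y_n + h·k3); y_{n+1} = y_n + (h/6)·(k1 + 2k2 + 2k3 + k4).
t=0.000000, y=-1.600000:
  k1 = f(0.000000, -1.600000) = -4.114000
  k2 = f(0.070000, -1.887980) = -4.499893
  k3 = f(0.070000, -1.914993) = -4.536090
  k4 = f(0.140000, -2.235053) = -4.964970
  y ← -1.600000 + (0.14/6)·(k1 + 2k2 + 2k3 + k4) = -2.233522
y(0.14) ≈ -2.2335

-2.2335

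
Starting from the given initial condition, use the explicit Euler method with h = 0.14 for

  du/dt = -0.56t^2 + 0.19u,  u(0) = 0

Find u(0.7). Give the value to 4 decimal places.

Euler: u_{n+1} = u_n + h·f(t_n, u_n).
t=0.000000, u=0.000000: f=0.000000 → u ← 0.000000 + 0.14·0.000000 = 0.000000
t=0.140000, u=0.000000: f=-0.010976 → u ← 0.000000 + 0.14·(-0.010976) = -0.001537
t=0.280000, u=-0.001537: f=-0.044196 → u ← -0.001537 + 0.14·(-0.044196) = -0.007724
t=0.420000, u=-0.007724: f=-0.100252 → u ← -0.007724 + 0.14·(-0.100252) = -0.021759
t=0.560000, u=-0.021759: f=-0.179750 → u ← -0.021759 + 0.14·(-0.179750) = -0.046924
u(0.7) ≈ -0.0469

-0.0469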